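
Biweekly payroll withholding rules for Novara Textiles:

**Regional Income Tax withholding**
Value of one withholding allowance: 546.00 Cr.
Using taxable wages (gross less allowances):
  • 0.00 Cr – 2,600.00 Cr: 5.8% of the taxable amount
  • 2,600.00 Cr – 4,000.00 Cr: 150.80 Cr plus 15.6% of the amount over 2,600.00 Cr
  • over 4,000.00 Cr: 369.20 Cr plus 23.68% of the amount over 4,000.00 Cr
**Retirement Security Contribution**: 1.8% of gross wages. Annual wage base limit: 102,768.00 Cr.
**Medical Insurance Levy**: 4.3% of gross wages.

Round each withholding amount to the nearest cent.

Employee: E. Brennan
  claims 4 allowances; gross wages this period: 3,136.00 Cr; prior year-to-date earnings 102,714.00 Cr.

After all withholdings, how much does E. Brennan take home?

Regional Income Tax: taxable = 3,136.00 Cr − 4×546.00 Cr = 952.00 Cr
  5.8% × 952.00 Cr = 55.22 Cr
Retirement Security Contribution: cap 102,768.00 Cr − YTD 102,714.00 Cr = 54.00 Cr subject; 1.8% × 54.00 Cr = 0.97 Cr
Medical Insurance Levy: 4.3% × 3,136.00 Cr = 134.85 Cr
Total withheld: 55.22 Cr + 0.97 Cr + 134.85 Cr = 191.04 Cr
Net pay: 3,136.00 Cr − 191.04 Cr = 2,944.96 Cr

2,944.96 Cr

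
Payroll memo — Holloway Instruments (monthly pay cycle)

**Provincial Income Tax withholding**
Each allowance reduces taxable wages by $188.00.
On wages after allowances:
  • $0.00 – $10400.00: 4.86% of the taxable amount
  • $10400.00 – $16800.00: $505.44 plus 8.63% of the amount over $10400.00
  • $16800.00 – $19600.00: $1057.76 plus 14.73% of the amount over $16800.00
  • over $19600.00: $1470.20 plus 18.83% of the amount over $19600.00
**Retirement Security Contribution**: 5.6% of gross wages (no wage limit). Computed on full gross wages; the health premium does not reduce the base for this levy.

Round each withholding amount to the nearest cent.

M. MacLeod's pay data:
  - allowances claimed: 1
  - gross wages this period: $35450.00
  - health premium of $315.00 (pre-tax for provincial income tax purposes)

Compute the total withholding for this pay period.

$6345.24

Provincial Income Tax: taxable = $35450.00 − $315.00 − 1×$188.00 = $34947.00
  $1470.20 + 18.83% × ($34947.00 − $19600.00) = $1470.20 + 18.83% × $15347.00 = $4360.04
Retirement Security Contribution: 5.6% × $35450.00 = $1985.20
Total: $4360.04 + $1985.20 = $6345.24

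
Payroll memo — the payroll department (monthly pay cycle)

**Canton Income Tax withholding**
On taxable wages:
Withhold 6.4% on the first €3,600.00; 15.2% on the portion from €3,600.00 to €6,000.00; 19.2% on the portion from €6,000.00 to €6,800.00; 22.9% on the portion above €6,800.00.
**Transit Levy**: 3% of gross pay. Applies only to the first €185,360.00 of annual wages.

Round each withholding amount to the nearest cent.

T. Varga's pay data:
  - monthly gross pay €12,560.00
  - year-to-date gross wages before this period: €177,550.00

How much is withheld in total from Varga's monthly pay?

€2,302.14

Canton Income Tax: taxable = €12,560.00
  €748.80 + 22.9% × (€12,560.00 − €6,800.00) = €748.80 + 22.9% × €5,760.00 = €2,067.84
Transit Levy: cap €185,360.00 − YTD €177,550.00 = €7,810.00 subject; 3% × €7,810.00 = €234.30
Total: €2,067.84 + €234.30 = €2,302.14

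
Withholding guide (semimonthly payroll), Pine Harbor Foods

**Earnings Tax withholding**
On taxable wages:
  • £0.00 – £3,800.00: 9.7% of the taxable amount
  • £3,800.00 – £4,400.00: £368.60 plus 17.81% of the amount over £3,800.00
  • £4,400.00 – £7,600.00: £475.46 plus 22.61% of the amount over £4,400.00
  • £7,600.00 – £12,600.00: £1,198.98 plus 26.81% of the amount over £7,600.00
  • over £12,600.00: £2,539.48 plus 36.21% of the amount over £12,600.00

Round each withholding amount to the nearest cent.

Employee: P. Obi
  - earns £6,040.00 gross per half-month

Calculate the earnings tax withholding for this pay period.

Earnings Tax: taxable = £6,040.00
  £475.46 + 22.61% × (£6,040.00 − £4,400.00) = £475.46 + 22.61% × £1,640.00 = £846.26

£846.26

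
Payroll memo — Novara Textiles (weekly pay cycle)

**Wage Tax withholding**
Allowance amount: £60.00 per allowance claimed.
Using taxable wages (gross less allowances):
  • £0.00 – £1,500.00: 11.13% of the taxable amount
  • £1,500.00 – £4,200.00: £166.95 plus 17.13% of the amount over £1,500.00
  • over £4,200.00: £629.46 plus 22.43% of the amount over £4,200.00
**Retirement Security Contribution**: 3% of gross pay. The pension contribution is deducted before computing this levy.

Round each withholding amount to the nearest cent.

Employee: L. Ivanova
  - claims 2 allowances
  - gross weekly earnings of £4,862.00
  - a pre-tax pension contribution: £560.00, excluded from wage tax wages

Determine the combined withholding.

£755.44

Wage Tax: taxable = £4,862.00 − £560.00 − 2×£60.00 = £4,182.00
  £166.95 + 17.13% × (£4,182.00 − £1,500.00) = £166.95 + 17.13% × £2,682.00 = £626.38
Retirement Security Contribution: 3% × £4,302.00 = £129.06
Total: £626.38 + £129.06 = £755.44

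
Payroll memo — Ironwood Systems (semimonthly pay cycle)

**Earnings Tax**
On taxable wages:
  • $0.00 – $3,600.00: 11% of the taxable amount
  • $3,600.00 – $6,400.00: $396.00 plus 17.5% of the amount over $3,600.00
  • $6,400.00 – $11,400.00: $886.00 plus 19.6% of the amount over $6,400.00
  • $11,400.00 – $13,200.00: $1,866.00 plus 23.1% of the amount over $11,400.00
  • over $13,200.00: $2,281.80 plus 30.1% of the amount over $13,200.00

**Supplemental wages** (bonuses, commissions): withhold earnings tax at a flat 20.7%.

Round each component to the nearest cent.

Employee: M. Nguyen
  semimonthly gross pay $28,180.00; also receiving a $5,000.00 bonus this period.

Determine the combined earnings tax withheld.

$7,825.78

Earnings Tax: taxable = $28,180.00
  $2,281.80 + 30.1% × ($28,180.00 − $13,200.00) = $2,281.80 + 30.1% × $14,980.00 = $6,790.78
Supplemental (20.7% flat on bonus): 20.7% × $5,000.00 = $1,035.00
Total earnings tax: $6,790.78 + $1,035.00 = $7,825.78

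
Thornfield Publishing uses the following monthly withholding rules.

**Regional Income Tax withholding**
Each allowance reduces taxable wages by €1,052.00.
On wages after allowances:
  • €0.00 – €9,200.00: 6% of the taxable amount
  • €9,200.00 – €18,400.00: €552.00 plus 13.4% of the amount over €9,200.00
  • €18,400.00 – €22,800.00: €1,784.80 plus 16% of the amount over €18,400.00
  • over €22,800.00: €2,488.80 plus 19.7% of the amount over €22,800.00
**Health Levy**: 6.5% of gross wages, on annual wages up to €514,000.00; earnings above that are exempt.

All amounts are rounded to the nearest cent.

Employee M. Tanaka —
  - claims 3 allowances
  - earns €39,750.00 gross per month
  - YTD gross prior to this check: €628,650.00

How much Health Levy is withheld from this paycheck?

Health Levy: YTD €628,650.00 ≥ cap €514,000.00 → €0.00

€0.00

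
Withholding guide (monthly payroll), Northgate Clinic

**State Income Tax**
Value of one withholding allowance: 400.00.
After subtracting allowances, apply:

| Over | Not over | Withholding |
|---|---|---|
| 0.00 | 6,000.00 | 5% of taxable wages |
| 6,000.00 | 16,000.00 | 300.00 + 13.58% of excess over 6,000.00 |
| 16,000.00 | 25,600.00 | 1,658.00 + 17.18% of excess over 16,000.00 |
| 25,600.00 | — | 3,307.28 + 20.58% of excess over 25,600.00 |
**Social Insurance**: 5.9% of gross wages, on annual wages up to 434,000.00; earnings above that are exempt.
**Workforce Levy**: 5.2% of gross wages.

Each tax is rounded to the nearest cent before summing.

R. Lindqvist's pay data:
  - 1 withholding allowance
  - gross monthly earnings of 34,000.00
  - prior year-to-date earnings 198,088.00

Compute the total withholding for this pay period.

8,727.68

State Income Tax: taxable = 34,000.00 − 1×400.00 = 33,600.00
  3,307.28 + 20.58% × (33,600.00 − 25,600.00) = 3,307.28 + 20.58% × 8,000.00 = 4,953.68
Social Insurance: 5.9% × 34,000.00 = 2,006.00
Workforce Levy: 5.2% × 34,000.00 = 1,768.00
Total: 4,953.68 + 2,006.00 + 1,768.00 = 8,727.68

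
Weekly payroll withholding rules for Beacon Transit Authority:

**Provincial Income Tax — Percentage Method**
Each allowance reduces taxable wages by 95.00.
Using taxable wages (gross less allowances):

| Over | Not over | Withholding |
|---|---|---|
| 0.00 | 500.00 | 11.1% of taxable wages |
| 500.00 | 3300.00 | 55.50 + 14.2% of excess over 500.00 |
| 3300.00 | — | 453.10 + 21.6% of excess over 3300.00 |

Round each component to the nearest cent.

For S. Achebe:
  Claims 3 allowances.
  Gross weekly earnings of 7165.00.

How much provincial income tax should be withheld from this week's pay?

Provincial Income Tax: taxable = 7165.00 − 3×95.00 = 6880.00
  453.10 + 21.6% × (6880.00 − 3300.00) = 453.10 + 21.6% × 3580.00 = 1226.38

1226.38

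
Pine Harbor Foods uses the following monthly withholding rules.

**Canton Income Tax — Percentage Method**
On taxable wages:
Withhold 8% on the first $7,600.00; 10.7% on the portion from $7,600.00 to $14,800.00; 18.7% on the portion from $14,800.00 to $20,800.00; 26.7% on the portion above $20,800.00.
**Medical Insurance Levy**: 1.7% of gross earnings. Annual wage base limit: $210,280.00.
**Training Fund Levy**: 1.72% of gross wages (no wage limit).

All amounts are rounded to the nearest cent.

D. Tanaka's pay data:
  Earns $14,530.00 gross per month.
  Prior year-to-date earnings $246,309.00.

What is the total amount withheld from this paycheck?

$1,599.43

Canton Income Tax: taxable = $14,530.00
  $608.00 + 10.7% × ($14,530.00 − $7,600.00) = $608.00 + 10.7% × $6,930.00 = $1,349.51
Medical Insurance Levy: YTD $246,309.00 ≥ cap $210,280.00 → $0.00
Training Fund Levy: 1.72% × $14,530.00 = $249.92
Total: $1,349.51 + $0.00 + $249.92 = $1,599.43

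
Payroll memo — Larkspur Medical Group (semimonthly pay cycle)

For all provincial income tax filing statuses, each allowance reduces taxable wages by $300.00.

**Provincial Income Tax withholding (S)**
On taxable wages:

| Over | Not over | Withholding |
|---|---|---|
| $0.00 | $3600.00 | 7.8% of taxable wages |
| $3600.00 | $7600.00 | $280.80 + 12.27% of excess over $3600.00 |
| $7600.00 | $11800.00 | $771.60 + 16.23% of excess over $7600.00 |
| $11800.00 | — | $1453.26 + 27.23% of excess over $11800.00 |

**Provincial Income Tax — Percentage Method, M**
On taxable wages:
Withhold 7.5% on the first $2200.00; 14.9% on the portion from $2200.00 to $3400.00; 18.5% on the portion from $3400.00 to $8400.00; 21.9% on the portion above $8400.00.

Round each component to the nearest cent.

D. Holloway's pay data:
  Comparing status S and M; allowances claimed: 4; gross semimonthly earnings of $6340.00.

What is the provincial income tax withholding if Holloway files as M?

$665.70

Provincial Income Tax (M): taxable = $6340.00 − 4×$300.00 = $5140.00
  $343.80 + 18.5% × ($5140.00 − $3400.00) = $343.80 + 18.5% × $1740.00 = $665.70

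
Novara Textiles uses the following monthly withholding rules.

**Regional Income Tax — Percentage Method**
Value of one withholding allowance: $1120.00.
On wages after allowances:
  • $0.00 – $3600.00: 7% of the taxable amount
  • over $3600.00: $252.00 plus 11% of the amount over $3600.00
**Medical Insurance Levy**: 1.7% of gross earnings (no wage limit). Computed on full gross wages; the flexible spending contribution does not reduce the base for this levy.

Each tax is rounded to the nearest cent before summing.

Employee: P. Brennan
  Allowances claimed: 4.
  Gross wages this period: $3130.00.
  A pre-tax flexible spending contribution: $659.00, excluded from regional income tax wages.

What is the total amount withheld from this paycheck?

Regional Income Tax: taxable = $3130.00 − $659.00 − 4×$1120.00 = $-2009.00
  Taxable ≤ 0 → $0.00
Medical Insurance Levy: 1.7% × $3130.00 = $53.21
Total: $0.00 + $53.21 = $53.21

$53.21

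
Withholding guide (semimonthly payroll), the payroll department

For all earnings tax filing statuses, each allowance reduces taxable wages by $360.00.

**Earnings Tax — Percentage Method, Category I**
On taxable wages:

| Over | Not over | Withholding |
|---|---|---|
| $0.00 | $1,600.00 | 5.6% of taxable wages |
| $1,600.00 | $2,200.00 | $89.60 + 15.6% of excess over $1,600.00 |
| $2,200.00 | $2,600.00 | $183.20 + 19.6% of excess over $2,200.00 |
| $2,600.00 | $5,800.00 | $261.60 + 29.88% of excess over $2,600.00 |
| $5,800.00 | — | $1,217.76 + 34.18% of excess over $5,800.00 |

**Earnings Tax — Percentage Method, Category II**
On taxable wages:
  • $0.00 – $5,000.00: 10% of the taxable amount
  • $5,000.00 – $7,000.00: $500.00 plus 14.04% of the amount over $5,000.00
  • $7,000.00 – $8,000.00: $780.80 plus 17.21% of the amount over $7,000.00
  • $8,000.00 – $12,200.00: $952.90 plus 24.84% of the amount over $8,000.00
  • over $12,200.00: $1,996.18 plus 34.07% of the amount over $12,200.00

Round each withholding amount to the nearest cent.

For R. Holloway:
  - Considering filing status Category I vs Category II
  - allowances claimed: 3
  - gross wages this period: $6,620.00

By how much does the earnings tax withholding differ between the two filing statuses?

Earnings Tax (Category I): taxable = $6,620.00 − 3×$360.00 = $5,540.00
  $261.60 + 29.88% × ($5,540.00 − $2,600.00) = $261.60 + 29.88% × $2,940.00 = $1,140.07
Earnings Tax (Category II): taxable = $6,620.00 − 3×$360.00 = $5,540.00
  $500.00 + 14.04% × ($5,540.00 − $5,000.00) = $500.00 + 14.04% × $540.00 = $575.82
Difference: |$1,140.07 − $575.82| = $564.25 (higher under Category I)

$564.25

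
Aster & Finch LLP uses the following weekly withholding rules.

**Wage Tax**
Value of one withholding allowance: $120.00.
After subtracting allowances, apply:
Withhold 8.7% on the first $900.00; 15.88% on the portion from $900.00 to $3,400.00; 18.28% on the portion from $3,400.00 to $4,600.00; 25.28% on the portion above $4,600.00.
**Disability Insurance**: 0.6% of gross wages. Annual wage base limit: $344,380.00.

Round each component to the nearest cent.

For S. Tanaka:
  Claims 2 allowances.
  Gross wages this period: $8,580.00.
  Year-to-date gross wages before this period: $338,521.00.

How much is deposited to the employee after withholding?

Wage Tax: taxable = $8,580.00 − 2×$120.00 = $8,340.00
  $694.66 + 25.28% × ($8,340.00 − $4,600.00) = $694.66 + 25.28% × $3,740.00 = $1,640.13
Disability Insurance: cap $344,380.00 − YTD $338,521.00 = $5,859.00 subject; 0.6% × $5,859.00 = $35.15
Total withheld: $1,640.13 + $35.15 = $1,675.28
Net pay: $8,580.00 − $1,675.28 = $6,904.72

$6,904.72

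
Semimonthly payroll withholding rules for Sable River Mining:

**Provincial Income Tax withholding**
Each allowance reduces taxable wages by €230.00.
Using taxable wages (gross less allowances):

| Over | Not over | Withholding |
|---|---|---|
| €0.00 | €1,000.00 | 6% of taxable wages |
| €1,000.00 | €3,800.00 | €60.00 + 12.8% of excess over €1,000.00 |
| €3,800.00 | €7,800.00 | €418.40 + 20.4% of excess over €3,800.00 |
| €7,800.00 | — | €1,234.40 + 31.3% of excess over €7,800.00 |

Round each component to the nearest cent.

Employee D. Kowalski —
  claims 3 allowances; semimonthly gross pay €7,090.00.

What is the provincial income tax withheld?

Provincial Income Tax: taxable = €7,090.00 − 3×€230.00 = €6,400.00
  €418.40 + 20.4% × (€6,400.00 − €3,800.00) = €418.40 + 20.4% × €2,600.00 = €948.80

€948.80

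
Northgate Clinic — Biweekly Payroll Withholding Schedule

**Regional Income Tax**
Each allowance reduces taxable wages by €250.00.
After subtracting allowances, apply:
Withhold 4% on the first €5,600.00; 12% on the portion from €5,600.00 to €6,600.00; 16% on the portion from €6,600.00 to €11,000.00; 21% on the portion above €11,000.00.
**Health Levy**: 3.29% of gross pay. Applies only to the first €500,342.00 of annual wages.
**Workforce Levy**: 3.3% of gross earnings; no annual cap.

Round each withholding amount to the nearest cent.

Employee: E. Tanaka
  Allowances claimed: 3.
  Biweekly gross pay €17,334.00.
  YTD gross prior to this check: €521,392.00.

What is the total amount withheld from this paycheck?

€2,792.66

Regional Income Tax: taxable = €17,334.00 − 3×€250.00 = €16,584.00
  €1,048.00 + 21% × (€16,584.00 − €11,000.00) = €1,048.00 + 21% × €5,584.00 = €2,220.64
Health Levy: YTD €521,392.00 ≥ cap €500,342.00 → €0.00
Workforce Levy: 3.3% × €17,334.00 = €572.02
Total: €2,220.64 + €0.00 + €572.02 = €2,792.66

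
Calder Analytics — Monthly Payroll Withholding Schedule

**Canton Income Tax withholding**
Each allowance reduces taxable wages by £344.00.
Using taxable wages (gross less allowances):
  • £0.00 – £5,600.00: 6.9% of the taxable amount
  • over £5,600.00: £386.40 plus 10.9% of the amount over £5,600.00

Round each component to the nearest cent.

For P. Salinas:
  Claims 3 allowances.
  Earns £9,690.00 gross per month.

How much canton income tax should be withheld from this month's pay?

£719.72

Canton Income Tax: taxable = £9,690.00 − 3×£344.00 = £8,658.00
  £386.40 + 10.9% × (£8,658.00 − £5,600.00) = £386.40 + 10.9% × £3,058.00 = £719.72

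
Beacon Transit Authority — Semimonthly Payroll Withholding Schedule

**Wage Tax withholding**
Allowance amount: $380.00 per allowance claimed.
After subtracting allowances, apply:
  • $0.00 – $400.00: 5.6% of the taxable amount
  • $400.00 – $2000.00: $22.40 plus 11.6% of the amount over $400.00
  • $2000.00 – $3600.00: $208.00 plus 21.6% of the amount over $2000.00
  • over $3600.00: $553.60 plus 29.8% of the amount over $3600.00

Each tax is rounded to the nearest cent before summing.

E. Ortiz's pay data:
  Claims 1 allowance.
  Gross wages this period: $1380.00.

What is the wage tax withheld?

$92.00

Wage Tax: taxable = $1380.00 − 1×$380.00 = $1000.00
  $22.40 + 11.6% × ($1000.00 − $400.00) = $22.40 + 11.6% × $600.00 = $92.00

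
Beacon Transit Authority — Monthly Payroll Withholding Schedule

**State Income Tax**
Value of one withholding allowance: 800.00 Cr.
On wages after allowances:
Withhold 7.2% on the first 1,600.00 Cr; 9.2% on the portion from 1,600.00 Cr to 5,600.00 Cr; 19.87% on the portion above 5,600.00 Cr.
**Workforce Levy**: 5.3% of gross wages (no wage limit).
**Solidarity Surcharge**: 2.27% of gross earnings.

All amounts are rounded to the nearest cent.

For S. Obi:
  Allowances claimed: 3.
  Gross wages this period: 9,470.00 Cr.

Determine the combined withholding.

1,492.17 Cr

State Income Tax: taxable = 9,470.00 Cr − 3×800.00 Cr = 7,070.00 Cr
  483.20 Cr + 19.87% × (7,070.00 Cr − 5,600.00 Cr) = 483.20 Cr + 19.87% × 1,470.00 Cr = 775.29 Cr
Workforce Levy: 5.3% × 9,470.00 Cr = 501.91 Cr
Solidarity Surcharge: 2.27% × 9,470.00 Cr = 214.97 Cr
Total: 775.29 Cr + 501.91 Cr + 214.97 Cr = 1,492.17 Cr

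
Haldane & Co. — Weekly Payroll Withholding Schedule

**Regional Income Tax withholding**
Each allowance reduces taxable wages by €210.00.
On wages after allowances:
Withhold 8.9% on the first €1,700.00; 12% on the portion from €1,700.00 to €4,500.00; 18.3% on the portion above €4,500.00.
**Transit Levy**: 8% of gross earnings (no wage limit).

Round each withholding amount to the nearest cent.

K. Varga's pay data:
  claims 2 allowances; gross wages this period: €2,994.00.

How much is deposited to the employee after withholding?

Regional Income Tax: taxable = €2,994.00 − 2×€210.00 = €2,574.00
  €151.30 + 12% × (€2,574.00 − €1,700.00) = €151.30 + 12% × €874.00 = €256.18
Transit Levy: 8% × €2,994.00 = €239.52
Total withheld: €256.18 + €239.52 = €495.70
Net pay: €2,994.00 − €495.70 = €2,498.30

€2,498.30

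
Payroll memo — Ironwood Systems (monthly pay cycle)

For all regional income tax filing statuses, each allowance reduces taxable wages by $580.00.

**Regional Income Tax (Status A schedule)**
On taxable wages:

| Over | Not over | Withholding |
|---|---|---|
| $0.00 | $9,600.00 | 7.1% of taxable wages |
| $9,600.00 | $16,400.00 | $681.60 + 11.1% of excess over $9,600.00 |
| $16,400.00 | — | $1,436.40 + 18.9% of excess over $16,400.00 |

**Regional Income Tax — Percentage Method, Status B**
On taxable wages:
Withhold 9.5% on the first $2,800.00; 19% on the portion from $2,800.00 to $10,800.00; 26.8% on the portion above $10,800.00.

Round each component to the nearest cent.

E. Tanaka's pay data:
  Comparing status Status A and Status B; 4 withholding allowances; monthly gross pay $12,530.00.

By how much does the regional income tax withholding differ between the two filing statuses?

$924.59

Regional Income Tax (Status A): taxable = $12,530.00 − 4×$580.00 = $10,210.00
  $681.60 + 11.1% × ($10,210.00 − $9,600.00) = $681.60 + 11.1% × $610.00 = $749.31
Regional Income Tax (Status B): taxable = $12,530.00 − 4×$580.00 = $10,210.00
  $266.00 + 19% × ($10,210.00 − $2,800.00) = $266.00 + 19% × $7,410.00 = $1,673.90
Difference: |$749.31 − $1,673.90| = $924.59 (higher under Status B)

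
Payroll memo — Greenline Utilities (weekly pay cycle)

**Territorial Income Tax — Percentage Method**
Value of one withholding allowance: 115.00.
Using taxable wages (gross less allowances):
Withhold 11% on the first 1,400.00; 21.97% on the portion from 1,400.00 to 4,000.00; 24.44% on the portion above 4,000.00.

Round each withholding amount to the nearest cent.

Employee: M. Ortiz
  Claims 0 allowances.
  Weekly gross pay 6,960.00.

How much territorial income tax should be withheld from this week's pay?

Territorial Income Tax: taxable = 6,960.00
  725.22 + 24.44% × (6,960.00 − 4,000.00) = 725.22 + 24.44% × 2,960.00 = 1,448.64

1,448.64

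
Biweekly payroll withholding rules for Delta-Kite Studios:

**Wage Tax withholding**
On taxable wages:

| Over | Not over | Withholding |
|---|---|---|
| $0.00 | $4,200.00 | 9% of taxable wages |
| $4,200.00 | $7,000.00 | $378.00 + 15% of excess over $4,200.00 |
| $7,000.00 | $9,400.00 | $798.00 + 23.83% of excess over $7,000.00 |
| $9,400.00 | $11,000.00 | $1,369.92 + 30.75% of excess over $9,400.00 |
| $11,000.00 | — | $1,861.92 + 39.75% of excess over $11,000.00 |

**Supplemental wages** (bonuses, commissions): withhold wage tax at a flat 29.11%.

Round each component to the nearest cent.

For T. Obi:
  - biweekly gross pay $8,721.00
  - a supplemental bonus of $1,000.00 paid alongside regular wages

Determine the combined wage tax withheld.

Wage Tax: taxable = $8,721.00
  $798.00 + 23.83% × ($8,721.00 − $7,000.00) = $798.00 + 23.83% × $1,721.00 = $1,208.11
Supplemental (29.11% flat on bonus): 29.11% × $1,000.00 = $291.10
Total wage tax: $1,208.11 + $291.10 = $1,499.21

$1,499.21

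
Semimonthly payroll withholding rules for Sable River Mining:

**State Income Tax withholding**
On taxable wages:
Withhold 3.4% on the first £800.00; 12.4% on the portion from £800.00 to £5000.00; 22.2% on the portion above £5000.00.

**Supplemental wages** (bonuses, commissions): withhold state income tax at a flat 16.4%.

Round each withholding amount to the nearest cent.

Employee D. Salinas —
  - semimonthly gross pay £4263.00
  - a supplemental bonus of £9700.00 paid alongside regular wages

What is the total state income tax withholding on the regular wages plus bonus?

State Income Tax: taxable = £4263.00
  £27.20 + 12.4% × (£4263.00 − £800.00) = £27.20 + 12.4% × £3463.00 = £456.61
Supplemental (16.4% flat on bonus): 16.4% × £9700.00 = £1590.80
Total state income tax: £456.61 + £1590.80 = £2047.41

£2047.41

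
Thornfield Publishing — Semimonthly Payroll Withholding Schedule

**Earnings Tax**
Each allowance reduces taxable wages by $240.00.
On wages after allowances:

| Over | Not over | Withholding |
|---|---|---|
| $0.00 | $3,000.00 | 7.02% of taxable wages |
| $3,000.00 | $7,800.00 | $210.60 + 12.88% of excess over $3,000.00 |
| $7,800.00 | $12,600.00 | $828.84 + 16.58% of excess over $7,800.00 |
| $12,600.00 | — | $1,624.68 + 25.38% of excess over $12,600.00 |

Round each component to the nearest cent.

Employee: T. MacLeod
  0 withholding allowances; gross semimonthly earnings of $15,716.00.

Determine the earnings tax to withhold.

$2,415.52

Earnings Tax: taxable = $15,716.00
  $1,624.68 + 25.38% × ($15,716.00 − $12,600.00) = $1,624.68 + 25.38% × $3,116.00 = $2,415.52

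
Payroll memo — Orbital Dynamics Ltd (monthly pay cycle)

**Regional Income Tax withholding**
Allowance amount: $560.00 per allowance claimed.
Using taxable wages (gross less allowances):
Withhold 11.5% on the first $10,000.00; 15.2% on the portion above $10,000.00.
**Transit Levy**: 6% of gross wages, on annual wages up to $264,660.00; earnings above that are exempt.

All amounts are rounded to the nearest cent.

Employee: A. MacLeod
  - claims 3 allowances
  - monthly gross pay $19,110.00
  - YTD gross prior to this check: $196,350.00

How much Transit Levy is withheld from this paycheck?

Transit Levy: 6% × $19,110.00 = $1,146.60

$1,146.60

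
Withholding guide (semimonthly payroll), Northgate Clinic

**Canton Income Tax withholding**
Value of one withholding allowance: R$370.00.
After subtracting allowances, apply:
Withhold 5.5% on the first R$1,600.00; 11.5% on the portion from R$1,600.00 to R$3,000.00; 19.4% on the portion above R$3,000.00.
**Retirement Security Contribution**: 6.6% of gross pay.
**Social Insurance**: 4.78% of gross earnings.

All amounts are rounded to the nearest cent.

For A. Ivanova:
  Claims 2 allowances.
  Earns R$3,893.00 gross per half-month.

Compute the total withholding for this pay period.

R$721.71

Canton Income Tax: taxable = R$3,893.00 − 2×R$370.00 = R$3,153.00
  R$249.00 + 19.4% × (R$3,153.00 − R$3,000.00) = R$249.00 + 19.4% × R$153.00 = R$278.68
Retirement Security Contribution: 6.6% × R$3,893.00 = R$256.94
Social Insurance: 4.78% × R$3,893.00 = R$186.09
Total: R$278.68 + R$256.94 + R$186.09 = R$721.71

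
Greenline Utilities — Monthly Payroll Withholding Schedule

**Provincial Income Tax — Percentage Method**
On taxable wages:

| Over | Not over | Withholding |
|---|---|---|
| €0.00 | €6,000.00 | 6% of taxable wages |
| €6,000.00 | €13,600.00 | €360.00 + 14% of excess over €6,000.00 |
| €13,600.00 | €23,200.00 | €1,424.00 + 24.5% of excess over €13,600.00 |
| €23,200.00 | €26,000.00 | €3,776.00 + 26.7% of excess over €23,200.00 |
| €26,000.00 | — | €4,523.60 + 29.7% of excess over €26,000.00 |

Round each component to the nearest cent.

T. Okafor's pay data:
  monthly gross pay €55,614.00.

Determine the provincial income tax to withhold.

Provincial Income Tax: taxable = €55,614.00
  €4,523.60 + 29.7% × (€55,614.00 − €26,000.00) = €4,523.60 + 29.7% × €29,614.00 = €13,318.96

€13,318.96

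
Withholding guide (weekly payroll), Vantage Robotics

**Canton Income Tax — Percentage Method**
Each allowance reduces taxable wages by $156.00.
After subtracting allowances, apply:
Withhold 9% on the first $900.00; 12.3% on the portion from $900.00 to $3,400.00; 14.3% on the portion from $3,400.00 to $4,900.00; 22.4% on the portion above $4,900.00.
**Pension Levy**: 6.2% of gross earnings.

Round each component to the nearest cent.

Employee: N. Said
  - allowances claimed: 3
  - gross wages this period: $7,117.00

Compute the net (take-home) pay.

Canton Income Tax: taxable = $7,117.00 − 3×$156.00 = $6,649.00
  $603.00 + 22.4% × ($6,649.00 − $4,900.00) = $603.00 + 22.4% × $1,749.00 = $994.78
Pension Levy: 6.2% × $7,117.00 = $441.25
Total withheld: $994.78 + $441.25 = $1,436.03
Net pay: $7,117.00 − $1,436.03 = $5,680.97

$5,680.97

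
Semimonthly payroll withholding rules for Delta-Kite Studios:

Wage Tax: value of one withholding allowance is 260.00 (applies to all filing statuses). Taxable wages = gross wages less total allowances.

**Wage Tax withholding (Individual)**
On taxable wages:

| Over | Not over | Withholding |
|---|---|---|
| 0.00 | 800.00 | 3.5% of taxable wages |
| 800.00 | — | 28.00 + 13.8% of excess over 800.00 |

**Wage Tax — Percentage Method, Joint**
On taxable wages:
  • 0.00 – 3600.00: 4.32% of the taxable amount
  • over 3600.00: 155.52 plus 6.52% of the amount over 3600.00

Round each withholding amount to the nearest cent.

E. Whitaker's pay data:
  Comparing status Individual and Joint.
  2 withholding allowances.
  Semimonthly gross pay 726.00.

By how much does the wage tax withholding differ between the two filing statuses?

1.69

Wage Tax (Individual): taxable = 726.00 − 2×260.00 = 206.00
  3.5% × 206.00 = 7.21
Wage Tax (Joint): taxable = 726.00 − 2×260.00 = 206.00
  4.32% × 206.00 = 8.90
Difference: |7.21 − 8.90| = 1.69 (higher under Joint)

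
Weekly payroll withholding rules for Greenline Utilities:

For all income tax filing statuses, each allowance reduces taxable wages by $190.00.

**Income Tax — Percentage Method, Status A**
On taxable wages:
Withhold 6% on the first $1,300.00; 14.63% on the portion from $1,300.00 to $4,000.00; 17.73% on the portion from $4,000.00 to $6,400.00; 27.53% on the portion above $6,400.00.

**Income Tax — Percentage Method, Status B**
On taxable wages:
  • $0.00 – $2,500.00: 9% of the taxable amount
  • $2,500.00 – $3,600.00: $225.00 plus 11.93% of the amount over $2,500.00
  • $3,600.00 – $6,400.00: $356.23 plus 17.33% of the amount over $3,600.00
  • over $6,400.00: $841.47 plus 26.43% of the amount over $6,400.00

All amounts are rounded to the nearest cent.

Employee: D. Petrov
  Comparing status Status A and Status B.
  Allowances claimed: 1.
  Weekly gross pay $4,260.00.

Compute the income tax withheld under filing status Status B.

$437.68

Income Tax (Status B): taxable = $4,260.00 − 1×$190.00 = $4,070.00
  $356.23 + 17.33% × ($4,070.00 − $3,600.00) = $356.23 + 17.33% × $470.00 = $437.68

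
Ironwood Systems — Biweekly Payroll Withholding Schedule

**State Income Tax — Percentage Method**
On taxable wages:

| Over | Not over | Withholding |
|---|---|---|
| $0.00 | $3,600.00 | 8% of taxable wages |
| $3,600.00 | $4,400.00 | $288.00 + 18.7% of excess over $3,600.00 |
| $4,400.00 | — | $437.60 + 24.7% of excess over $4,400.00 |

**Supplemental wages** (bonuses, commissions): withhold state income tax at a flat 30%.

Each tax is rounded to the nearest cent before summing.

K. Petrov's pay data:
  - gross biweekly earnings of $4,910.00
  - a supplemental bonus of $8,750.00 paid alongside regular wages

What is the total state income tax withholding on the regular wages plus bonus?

State Income Tax: taxable = $4,910.00
  $437.60 + 24.7% × ($4,910.00 − $4,400.00) = $437.60 + 24.7% × $510.00 = $563.57
Supplemental (30% flat on bonus): 30% × $8,750.00 = $2,625.00
Total state income tax: $563.57 + $2,625.00 = $3,188.57

$3,188.57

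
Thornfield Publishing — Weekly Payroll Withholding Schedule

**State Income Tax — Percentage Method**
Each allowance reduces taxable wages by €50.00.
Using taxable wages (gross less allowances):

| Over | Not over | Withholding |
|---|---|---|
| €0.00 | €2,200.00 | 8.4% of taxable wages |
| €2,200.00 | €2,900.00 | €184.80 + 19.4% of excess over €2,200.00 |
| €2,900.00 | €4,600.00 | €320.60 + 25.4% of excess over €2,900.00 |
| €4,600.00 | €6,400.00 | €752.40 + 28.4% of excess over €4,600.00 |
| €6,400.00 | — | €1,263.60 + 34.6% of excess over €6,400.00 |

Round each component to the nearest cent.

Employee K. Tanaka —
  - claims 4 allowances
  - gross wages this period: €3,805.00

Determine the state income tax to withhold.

State Income Tax: taxable = €3,805.00 − 4×€50.00 = €3,605.00
  €320.60 + 25.4% × (€3,605.00 − €2,900.00) = €320.60 + 25.4% × €705.00 = €499.67

€499.67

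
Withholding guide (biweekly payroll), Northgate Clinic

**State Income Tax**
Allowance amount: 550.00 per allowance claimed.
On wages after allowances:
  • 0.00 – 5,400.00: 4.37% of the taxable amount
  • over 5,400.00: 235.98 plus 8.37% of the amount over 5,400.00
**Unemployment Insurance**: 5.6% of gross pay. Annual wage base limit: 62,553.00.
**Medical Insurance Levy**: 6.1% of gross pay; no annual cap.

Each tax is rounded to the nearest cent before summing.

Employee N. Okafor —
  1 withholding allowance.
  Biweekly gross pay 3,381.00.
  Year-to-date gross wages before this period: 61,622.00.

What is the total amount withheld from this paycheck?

State Income Tax: taxable = 3,381.00 − 1×550.00 = 2,831.00
  4.37% × 2,831.00 = 123.71
Unemployment Insurance: cap 62,553.00 − YTD 61,622.00 = 931.00 subject; 5.6% × 931.00 = 52.14
Medical Insurance Levy: 6.1% × 3,381.00 = 206.24
Total: 123.71 + 52.14 + 206.24 = 382.09

382.09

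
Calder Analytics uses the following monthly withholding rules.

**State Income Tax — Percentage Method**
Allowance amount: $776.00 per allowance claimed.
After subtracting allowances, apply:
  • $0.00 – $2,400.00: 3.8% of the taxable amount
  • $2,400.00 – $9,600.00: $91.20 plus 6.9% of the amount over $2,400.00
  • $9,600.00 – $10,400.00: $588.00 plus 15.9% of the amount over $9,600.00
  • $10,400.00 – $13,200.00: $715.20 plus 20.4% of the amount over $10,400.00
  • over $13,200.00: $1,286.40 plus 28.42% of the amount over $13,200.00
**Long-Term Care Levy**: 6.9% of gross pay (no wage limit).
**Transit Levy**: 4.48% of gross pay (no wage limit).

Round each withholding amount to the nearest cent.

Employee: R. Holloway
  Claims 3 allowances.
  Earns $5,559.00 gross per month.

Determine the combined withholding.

State Income Tax: taxable = $5,559.00 − 3×$776.00 = $3,231.00
  $91.20 + 6.9% × ($3,231.00 − $2,400.00) = $91.20 + 6.9% × $831.00 = $148.54
Long-Term Care Levy: 6.9% × $5,559.00 = $383.57
Transit Levy: 4.48% × $5,559.00 = $249.04
Total: $148.54 + $383.57 + $249.04 = $781.15

$781.15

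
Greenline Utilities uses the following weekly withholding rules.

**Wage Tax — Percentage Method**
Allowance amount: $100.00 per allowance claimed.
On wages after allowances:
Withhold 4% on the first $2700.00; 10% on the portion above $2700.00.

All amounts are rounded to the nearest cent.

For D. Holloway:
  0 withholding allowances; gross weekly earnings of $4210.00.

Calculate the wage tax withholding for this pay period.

Wage Tax: taxable = $4210.00
  $108.00 + 10% × ($4210.00 − $2700.00) = $108.00 + 10% × $1510.00 = $259.00

$259.00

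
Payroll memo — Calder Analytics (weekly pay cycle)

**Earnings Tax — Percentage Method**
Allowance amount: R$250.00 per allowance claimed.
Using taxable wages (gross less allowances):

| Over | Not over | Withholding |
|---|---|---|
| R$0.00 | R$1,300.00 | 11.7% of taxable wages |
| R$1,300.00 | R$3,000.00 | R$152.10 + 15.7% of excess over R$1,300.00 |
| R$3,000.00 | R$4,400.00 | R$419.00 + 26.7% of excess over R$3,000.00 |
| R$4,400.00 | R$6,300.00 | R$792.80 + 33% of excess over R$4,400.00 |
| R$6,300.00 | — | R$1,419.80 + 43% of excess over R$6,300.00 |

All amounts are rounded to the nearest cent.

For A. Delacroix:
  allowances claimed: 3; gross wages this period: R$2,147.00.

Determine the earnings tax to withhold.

Earnings Tax: taxable = R$2,147.00 − 3×R$250.00 = R$1,397.00
  R$152.10 + 15.7% × (R$1,397.00 − R$1,300.00) = R$152.10 + 15.7% × R$97.00 = R$167.33

R$167.33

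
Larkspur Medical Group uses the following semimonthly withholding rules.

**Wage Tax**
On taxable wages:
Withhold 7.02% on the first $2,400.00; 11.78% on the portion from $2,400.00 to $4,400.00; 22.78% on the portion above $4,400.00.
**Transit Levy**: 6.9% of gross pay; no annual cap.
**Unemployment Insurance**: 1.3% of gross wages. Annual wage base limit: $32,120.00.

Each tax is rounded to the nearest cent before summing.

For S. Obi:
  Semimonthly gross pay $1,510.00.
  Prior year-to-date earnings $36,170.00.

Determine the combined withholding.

Wage Tax: taxable = $1,510.00
  7.02% × $1,510.00 = $106.00
Transit Levy: 6.9% × $1,510.00 = $104.19
Unemployment Insurance: YTD $36,170.00 ≥ cap $32,120.00 → $0.00
Total: $106.00 + $104.19 + $0.00 = $210.19

$210.19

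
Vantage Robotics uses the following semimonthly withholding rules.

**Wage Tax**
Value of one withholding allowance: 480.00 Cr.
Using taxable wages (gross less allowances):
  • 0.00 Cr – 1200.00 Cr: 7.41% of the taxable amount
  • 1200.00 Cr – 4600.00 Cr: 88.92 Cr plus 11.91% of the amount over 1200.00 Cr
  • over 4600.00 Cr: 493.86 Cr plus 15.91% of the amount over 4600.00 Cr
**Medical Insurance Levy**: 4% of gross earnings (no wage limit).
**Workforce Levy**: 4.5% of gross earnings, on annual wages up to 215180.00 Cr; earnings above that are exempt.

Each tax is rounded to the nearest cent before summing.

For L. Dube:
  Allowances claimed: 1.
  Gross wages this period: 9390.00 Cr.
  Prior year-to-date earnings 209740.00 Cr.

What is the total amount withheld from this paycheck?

Wage Tax: taxable = 9390.00 Cr − 1×480.00 Cr = 8910.00 Cr
  493.86 Cr + 15.91% × (8910.00 Cr − 4600.00 Cr) = 493.86 Cr + 15.91% × 4310.00 Cr = 1179.58 Cr
Medical Insurance Levy: 4% × 9390.00 Cr = 375.60 Cr
Workforce Levy: cap 215180.00 Cr − YTD 209740.00 Cr = 5440.00 Cr subject; 4.5% × 5440.00 Cr = 244.80 Cr
Total: 1179.58 Cr + 375.60 Cr + 244.80 Cr = 1799.98 Cr

1799.98 Cr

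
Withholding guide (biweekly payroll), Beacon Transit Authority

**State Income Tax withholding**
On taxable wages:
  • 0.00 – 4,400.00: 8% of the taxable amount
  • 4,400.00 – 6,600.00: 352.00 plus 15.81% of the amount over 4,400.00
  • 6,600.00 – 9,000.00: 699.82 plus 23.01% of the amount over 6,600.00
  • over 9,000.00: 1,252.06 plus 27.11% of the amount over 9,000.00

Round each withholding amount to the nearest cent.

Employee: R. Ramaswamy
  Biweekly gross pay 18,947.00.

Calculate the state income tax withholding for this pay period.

State Income Tax: taxable = 18,947.00
  1,252.06 + 27.11% × (18,947.00 − 9,000.00) = 1,252.06 + 27.11% × 9,947.00 = 3,948.69

3,948.69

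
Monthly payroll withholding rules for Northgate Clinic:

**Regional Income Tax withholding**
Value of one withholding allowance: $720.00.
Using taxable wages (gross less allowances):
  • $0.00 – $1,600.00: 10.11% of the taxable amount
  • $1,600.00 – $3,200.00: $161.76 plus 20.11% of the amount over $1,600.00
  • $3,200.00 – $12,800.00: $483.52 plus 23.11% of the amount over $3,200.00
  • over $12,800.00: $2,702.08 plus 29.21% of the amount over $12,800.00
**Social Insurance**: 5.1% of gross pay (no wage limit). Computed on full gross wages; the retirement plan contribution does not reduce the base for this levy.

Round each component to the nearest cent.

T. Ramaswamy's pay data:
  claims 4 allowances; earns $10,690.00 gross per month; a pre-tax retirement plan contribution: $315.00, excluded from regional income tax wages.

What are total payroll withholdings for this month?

Regional Income Tax: taxable = $10,690.00 − $315.00 − 4×$720.00 = $7,495.00
  $483.52 + 23.11% × ($7,495.00 − $3,200.00) = $483.52 + 23.11% × $4,295.00 = $1,476.09
Social Insurance: 5.1% × $10,690.00 = $545.19
Total: $1,476.09 + $545.19 = $2,021.28

$2,021.28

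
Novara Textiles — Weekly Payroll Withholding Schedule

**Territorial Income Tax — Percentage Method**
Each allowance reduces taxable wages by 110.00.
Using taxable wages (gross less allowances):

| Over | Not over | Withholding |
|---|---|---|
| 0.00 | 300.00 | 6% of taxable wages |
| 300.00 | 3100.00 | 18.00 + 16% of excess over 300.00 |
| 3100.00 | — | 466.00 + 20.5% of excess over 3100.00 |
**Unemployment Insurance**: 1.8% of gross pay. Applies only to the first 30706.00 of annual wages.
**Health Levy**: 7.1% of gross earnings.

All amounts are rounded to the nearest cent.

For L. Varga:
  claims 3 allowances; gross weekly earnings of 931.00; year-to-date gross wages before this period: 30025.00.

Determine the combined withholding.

144.52

Territorial Income Tax: taxable = 931.00 − 3×110.00 = 601.00
  18.00 + 16% × (601.00 − 300.00) = 18.00 + 16% × 301.00 = 66.16
Unemployment Insurance: cap 30706.00 − YTD 30025.00 = 681.00 subject; 1.8% × 681.00 = 12.26
Health Levy: 7.1% × 931.00 = 66.10
Total: 66.16 + 12.26 + 66.10 = 144.52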